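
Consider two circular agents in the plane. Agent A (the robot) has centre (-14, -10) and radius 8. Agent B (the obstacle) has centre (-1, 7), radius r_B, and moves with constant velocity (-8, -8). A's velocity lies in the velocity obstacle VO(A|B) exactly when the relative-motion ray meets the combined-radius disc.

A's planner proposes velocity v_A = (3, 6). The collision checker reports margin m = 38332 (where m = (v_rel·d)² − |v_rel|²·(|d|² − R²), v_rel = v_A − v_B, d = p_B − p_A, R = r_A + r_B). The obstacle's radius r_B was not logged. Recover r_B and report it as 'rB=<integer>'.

m = 38332
d = (13, 17);  v_rel = (11, 14),  |v_rel|² = 317
v_rel×d = (11)·(17) − (14)·(13) = 5
since m = R²·317 − 5²:  R² = (25 + 38332) / 317 = 121
R = √121 = 11  ⇒  r_B = 11 − 8 = 3

rB=3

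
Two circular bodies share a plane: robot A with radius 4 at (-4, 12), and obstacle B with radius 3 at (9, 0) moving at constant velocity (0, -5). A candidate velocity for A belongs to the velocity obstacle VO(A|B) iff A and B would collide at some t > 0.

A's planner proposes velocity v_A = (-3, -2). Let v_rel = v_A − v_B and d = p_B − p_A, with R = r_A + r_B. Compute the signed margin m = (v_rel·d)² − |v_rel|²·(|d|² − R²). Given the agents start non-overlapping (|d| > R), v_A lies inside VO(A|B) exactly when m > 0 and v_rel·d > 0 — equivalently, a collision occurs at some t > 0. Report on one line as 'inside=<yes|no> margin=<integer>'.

d = (13, -12),  |d|² = 313;  R = 4+3 = 7,  c = 313−7² = 264
v_rel = (-3, 3),  |v_rel|² = 18;  v_rel·d = (-3)·(13) + (3)·(-12) = -75
18·t² + 150·t + 264 = 0  ⇒  m = (-75)² − 18·264 = 873
m = 873 > 0,  v_rel·d = -75 < 0  ⇒  outside

inside=no margin=873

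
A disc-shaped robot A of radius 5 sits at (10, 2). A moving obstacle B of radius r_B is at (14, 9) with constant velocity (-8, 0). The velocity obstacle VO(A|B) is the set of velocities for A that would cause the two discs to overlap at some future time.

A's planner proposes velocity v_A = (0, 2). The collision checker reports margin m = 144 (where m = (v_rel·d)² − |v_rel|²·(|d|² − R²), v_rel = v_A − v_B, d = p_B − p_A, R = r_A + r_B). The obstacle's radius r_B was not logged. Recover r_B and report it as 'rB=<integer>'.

m = 144
d = (4, 7);  v_rel = (8, 2),  |v_rel|² = 68
v_rel×d = (8)·(7) − (2)·(4) = 48
since m = R²·68 − 48²:  R² = (2304 + 144) / 68 = 36
R = √36 = 6  ⇒  r_B = 6 − 5 = 1

rB=1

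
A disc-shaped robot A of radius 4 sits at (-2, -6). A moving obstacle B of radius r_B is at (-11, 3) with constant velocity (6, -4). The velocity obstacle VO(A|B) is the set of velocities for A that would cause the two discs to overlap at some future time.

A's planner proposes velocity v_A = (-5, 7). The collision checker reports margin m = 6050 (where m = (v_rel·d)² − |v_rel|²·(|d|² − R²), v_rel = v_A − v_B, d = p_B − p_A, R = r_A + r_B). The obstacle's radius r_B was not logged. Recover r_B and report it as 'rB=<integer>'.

m = 6050
d = (-9, 9);  v_rel = (-11, 11),  |v_rel|² = 242
v_rel×d = (-11)·(9) − (11)·(-9) = 0
since m = R²·242 − 0²:  R² = (0 + 6050) / 242 = 25
R = √25 = 5  ⇒  r_B = 5 − 4 = 1

rB=1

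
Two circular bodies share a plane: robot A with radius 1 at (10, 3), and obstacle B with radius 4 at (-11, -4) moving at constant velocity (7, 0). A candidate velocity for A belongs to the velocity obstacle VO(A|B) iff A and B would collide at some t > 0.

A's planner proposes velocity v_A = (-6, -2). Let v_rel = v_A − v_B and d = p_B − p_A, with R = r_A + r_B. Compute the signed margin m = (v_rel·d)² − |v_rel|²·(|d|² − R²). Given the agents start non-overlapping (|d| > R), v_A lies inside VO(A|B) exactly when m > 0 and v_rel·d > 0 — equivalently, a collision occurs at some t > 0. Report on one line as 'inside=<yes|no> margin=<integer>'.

d = (-21, -7),  |d|² = 490;  R = 1+4 = 5,  c = 490−5² = 465
v_rel = (-13, -2),  |v_rel|² = 173;  v_rel·d = (-13)·(-21) + (-2)·(-7) = 287
173·t² − 574·t + 465 = 0  ⇒  m = 287² − 173·465 = 1924
m = 1924 > 0,  v_rel·d = 287 > 0  ⇒  inside

inside=yes margin=1924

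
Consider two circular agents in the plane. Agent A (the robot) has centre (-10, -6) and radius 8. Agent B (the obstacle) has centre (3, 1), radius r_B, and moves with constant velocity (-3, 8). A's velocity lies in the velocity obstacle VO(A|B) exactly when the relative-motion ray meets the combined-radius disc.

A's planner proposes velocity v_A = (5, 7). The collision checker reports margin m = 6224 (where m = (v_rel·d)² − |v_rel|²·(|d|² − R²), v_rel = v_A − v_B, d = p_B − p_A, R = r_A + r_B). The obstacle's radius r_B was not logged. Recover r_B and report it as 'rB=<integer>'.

m = 6224
d = (13, 7);  v_rel = (8, -1),  |v_rel|² = 65
v_rel×d = (8)·(7) − (-1)·(13) = 69
since m = R²·65 − 69²:  R² = (4761 + 6224) / 65 = 169
R = √169 = 13  ⇒  r_B = 13 − 8 = 5

rB=5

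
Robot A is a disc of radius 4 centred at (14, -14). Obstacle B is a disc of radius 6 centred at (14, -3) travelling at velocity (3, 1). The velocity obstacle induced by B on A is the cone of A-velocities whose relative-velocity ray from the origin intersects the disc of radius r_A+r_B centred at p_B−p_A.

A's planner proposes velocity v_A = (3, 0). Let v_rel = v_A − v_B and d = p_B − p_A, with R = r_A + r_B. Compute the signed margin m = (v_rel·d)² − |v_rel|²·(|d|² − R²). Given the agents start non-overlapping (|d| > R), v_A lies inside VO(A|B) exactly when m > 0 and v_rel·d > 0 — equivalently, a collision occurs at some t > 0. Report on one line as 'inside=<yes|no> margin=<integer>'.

d = (0, 11),  |d|² = 121;  R = 4+6 = 10,  c = 121−10² = 21
v_rel = (0, -1),  |v_rel|² = 1;  v_rel·d = (0)·(0) + (-1)·(11) = -11
1·t² + 22·t + 21 = 0  ⇒  m = (-11)² − 1·21 = 100
m = 100 > 0,  v_rel·d = -11 < 0  ⇒  outside

inside=no margin=100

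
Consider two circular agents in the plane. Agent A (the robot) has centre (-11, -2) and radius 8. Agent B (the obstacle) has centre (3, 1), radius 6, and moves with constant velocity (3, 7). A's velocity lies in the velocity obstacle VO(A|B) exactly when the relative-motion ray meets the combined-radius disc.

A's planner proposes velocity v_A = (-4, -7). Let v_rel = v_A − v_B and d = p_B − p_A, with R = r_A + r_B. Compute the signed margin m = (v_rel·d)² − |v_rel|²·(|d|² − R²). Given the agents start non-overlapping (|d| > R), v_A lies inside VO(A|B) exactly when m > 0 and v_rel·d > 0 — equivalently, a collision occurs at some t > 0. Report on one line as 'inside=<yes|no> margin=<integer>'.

d = (14, 3),  |d|² = 205;  R = 8+6 = 14,  c = 205−14² = 9
v_rel = (-7, -14),  |v_rel|² = 245;  v_rel·d = (-7)·(14) + (-14)·(3) = -140
245·t² + 280·t + 9 = 0  ⇒  m = (-140)² − 245·9 = 17395
m = 17395 > 0,  v_rel·d = -140 < 0  ⇒  outside

inside=no margin=17395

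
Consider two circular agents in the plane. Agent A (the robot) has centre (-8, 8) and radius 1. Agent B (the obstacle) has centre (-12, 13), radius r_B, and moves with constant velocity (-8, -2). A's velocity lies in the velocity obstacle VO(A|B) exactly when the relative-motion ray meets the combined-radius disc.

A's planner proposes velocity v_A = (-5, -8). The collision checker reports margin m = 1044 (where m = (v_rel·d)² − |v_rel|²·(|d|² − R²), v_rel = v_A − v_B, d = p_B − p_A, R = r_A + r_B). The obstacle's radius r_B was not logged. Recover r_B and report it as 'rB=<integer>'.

m = 1044
d = (-4, 5);  v_rel = (3, -6),  |v_rel|² = 45
v_rel×d = (3)·(5) − (-6)·(-4) = -9
since m = R²·45 − (-9)²:  R² = (81 + 1044) / 45 = 25
R = √25 = 5  ⇒  r_B = 5 − 1 = 4

rB=4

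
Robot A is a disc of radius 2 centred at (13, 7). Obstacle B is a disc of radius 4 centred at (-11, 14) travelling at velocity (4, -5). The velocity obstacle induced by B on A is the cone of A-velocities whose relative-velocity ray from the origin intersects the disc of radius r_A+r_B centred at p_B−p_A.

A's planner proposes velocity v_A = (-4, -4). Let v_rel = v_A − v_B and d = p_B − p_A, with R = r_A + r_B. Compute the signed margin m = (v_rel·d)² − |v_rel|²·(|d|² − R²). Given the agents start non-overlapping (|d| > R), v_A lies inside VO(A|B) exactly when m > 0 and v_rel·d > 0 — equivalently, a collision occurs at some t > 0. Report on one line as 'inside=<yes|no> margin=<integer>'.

d = (-24, 7),  |d|² = 625;  R = 2+4 = 6,  c = 625−6² = 589
v_rel = (-8, 1),  |v_rel|² = 65;  v_rel·d = (-8)·(-24) + (1)·(7) = 199
65·t² − 398·t + 589 = 0  ⇒  m = 199² − 65·589 = 1316
m = 1316 > 0,  v_rel·d = 199 > 0  ⇒  inside

inside=yes margin=1316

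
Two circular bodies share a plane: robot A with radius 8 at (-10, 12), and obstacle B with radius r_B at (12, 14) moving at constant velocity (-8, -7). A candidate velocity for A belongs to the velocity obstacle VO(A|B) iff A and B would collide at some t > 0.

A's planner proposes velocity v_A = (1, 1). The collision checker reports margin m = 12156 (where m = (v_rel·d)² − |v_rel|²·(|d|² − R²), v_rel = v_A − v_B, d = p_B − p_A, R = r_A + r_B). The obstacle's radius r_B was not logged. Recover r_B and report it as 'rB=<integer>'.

m = 12156
d = (22, 2);  v_rel = (9, 8),  |v_rel|² = 145
v_rel×d = (9)·(2) − (8)·(22) = -158
since m = R²·145 − (-158)²:  R² = (24964 + 12156) / 145 = 256
R = √256 = 16  ⇒  r_B = 16 − 8 = 8

rB=8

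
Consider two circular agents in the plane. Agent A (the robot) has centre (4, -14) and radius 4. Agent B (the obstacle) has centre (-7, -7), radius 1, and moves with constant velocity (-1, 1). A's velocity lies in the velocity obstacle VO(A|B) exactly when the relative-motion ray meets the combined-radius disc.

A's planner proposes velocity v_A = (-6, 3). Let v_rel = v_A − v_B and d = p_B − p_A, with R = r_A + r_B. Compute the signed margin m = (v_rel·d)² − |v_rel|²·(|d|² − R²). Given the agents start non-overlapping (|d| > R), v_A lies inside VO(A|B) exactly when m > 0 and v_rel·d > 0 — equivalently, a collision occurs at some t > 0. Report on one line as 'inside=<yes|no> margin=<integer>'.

d = (-11, 7),  |d|² = 170;  R = 4+1 = 5,  c = 170−5² = 145
v_rel = (-5, 2),  |v_rel|² = 29;  v_rel·d = (-5)·(-11) + (2)·(7) = 69
29·t² − 138·t + 145 = 0  ⇒  m = 69² − 29·145 = 556
m = 556 > 0,  v_rel·d = 69 > 0  ⇒  inside

inside=yes margin=556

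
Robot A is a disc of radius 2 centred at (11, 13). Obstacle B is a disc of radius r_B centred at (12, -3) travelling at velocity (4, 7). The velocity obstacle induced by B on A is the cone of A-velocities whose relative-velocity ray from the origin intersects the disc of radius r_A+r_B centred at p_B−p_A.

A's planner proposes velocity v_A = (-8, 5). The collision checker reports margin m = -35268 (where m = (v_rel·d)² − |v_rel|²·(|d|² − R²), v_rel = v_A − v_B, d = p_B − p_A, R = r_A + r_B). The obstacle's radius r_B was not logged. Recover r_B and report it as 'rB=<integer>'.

m = -35268
d = (1, -16);  v_rel = (-12, -2),  |v_rel|² = 148
v_rel×d = (-12)·(-16) − (-2)·(1) = 194
since m = R²·148 − 194²:  R² = (37636 + -35268) / 148 = 16
R = √16 = 4  ⇒  r_B = 4 − 2 = 2

rB=2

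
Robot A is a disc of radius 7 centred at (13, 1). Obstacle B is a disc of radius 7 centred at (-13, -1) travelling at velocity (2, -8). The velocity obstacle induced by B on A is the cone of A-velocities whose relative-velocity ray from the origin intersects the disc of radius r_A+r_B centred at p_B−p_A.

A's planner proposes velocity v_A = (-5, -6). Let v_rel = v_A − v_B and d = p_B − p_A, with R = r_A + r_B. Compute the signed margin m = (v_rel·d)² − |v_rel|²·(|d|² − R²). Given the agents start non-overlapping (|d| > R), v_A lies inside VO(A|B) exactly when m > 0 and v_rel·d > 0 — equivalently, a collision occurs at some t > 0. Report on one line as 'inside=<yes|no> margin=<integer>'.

d = (-26, -2),  |d|² = 680;  R = 7+7 = 14,  c = 680−14² = 484
v_rel = (-7, 2),  |v_rel|² = 53;  v_rel·d = (-7)·(-26) + (2)·(-2) = 178
53·t² − 356·t + 484 = 0  ⇒  m = 178² − 53·484 = 6032
m = 6032 > 0,  v_rel·d = 178 > 0  ⇒  inside

inside=yes margin=6032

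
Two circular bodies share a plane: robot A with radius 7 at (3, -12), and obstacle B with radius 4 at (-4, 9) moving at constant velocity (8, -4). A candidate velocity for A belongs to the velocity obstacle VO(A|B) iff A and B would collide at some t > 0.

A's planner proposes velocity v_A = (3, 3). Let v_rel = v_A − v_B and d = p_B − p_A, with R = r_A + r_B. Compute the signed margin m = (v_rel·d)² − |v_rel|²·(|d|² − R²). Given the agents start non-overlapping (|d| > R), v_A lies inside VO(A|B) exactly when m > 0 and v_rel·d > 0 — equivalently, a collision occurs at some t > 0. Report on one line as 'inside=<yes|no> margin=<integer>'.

d = (-7, 21),  |d|² = 490;  R = 7+4 = 11,  c = 490−11² = 369
v_rel = (-5, 7),  |v_rel|² = 74;  v_rel·d = (-5)·(-7) + (7)·(21) = 182
74·t² − 364·t + 369 = 0  ⇒  m = 182² − 74·369 = 5818
m = 5818 > 0,  v_rel·d = 182 > 0  ⇒  inside

inside=yes margin=5818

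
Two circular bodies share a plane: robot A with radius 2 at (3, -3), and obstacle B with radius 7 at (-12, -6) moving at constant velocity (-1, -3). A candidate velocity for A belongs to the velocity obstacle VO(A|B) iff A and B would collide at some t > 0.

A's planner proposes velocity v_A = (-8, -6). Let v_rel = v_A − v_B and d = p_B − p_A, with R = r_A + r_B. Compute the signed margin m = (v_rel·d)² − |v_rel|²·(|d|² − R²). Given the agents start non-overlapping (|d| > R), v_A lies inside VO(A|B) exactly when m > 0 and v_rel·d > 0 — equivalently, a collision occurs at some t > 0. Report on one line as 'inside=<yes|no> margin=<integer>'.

d = (-15, -3),  |d|² = 234;  R = 2+7 = 9,  c = 234−9² = 153
v_rel = (-7, -3),  |v_rel|² = 58;  v_rel·d = (-7)·(-15) + (-3)·(-3) = 114
58·t² − 228·t + 153 = 0  ⇒  m = 114² − 58·153 = 4122
m = 4122 > 0,  v_rel·d = 114 > 0  ⇒  inside

inside=yes margin=4122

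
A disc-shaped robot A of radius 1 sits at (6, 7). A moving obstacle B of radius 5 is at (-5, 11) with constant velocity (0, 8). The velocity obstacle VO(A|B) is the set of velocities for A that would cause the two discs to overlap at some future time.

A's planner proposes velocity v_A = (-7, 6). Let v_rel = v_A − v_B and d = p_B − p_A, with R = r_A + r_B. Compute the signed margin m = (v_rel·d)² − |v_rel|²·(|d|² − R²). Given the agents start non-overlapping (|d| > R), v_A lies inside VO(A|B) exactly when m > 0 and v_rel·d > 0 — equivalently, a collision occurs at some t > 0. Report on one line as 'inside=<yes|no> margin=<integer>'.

d = (-11, 4),  |d|² = 137;  R = 1+5 = 6,  c = 137−6² = 101
v_rel = (-7, -2),  |v_rel|² = 53;  v_rel·d = (-7)·(-11) + (-2)·(4) = 69
53·t² − 138·t + 101 = 0  ⇒  m = 69² − 53·101 = -592
m = -592 < 0,  v_rel·d = 69 > 0  ⇒  outside

inside=no margin=-592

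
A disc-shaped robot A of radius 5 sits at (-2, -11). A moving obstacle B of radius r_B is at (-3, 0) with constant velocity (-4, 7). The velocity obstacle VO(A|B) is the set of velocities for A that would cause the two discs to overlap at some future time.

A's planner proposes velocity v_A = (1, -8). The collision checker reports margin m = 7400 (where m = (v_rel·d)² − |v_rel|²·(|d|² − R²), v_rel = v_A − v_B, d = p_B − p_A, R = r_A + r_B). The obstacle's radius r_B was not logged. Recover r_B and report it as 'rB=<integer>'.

m = 7400
d = (-1, 11);  v_rel = (5, -15),  |v_rel|² = 250
v_rel×d = (5)·(11) − (-15)·(-1) = 40
since m = R²·250 − 40²:  R² = (1600 + 7400) / 250 = 36
R = √36 = 6  ⇒  r_B = 6 − 5 = 1

rB=1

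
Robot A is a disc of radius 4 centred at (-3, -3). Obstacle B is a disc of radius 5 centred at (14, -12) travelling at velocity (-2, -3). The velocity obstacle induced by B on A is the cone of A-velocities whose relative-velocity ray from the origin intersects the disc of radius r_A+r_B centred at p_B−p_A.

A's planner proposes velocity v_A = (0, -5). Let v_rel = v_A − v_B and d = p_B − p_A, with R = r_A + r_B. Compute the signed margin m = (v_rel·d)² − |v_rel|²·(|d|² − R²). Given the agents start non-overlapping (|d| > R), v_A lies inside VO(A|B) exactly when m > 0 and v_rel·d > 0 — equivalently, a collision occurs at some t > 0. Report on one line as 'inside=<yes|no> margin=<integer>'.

d = (17, -9),  |d|² = 370;  R = 4+5 = 9,  c = 370−9² = 289
v_rel = (2, -2),  |v_rel|² = 8;  v_rel·d = (2)·(17) + (-2)·(-9) = 52
8·t² − 104·t + 289 = 0  ⇒  m = 52² − 8·289 = 392
m = 392 > 0,  v_rel·d = 52 > 0  ⇒  inside

inside=yes margin=392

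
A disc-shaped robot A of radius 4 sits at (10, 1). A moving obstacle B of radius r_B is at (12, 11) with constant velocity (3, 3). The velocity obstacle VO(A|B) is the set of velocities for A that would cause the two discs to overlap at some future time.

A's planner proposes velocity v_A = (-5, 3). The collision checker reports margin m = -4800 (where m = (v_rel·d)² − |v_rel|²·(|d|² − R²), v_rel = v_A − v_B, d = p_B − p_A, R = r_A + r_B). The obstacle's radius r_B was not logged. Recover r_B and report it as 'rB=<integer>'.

m = -4800
d = (2, 10);  v_rel = (-8, 0),  |v_rel|² = 64
v_rel×d = (-8)·(10) − (0)·(2) = -80
since m = R²·64 − (-80)²:  R² = (6400 + -4800) / 64 = 25
R = √25 = 5  ⇒  r_B = 5 − 4 = 1

rB=1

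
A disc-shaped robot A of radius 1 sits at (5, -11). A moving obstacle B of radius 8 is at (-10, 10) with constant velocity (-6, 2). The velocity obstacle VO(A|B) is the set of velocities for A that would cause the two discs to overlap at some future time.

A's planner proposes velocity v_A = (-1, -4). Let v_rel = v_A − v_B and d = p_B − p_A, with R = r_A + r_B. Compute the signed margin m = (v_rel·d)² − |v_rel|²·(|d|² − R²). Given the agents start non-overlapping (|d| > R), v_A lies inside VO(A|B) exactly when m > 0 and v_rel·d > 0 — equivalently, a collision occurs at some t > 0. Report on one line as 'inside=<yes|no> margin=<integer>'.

d = (-15, 21),  |d|² = 666;  R = 1+8 = 9,  c = 666−9² = 585
v_rel = (5, -6),  |v_rel|² = 61;  v_rel·d = (5)·(-15) + (-6)·(21) = -201
61·t² + 402·t + 585 = 0  ⇒  m = (-201)² − 61·585 = 4716
m = 4716 > 0,  v_rel·d = -201 < 0  ⇒  outside

inside=no margin=4716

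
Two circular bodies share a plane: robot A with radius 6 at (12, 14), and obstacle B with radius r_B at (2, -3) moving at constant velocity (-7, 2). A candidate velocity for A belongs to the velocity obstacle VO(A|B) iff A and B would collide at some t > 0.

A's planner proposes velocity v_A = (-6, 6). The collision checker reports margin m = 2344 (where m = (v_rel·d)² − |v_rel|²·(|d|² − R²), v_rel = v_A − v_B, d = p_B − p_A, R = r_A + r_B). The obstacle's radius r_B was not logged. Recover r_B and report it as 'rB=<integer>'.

m = 2344
d = (-10, -17);  v_rel = (1, 4),  |v_rel|² = 17
v_rel×d = (1)·(-17) − (4)·(-10) = 23
since m = R²·17 − 23²:  R² = (529 + 2344) / 17 = 169
R = √169 = 13  ⇒  r_B = 13 − 6 = 7

rB=7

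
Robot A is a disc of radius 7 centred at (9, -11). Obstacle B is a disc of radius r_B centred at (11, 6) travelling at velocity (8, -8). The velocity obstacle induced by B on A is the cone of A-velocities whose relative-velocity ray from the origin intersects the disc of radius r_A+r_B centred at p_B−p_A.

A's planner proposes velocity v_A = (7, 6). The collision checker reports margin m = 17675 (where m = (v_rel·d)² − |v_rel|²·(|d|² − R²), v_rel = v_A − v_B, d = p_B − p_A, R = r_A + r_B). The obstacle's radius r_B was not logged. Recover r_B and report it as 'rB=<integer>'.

m = 17675
d = (2, 17);  v_rel = (-1, 14),  |v_rel|² = 197
v_rel×d = (-1)·(17) − (14)·(2) = -45
since m = R²·197 − (-45)²:  R² = (2025 + 17675) / 197 = 100
R = √100 = 10  ⇒  r_B = 10 − 7 = 3

rB=3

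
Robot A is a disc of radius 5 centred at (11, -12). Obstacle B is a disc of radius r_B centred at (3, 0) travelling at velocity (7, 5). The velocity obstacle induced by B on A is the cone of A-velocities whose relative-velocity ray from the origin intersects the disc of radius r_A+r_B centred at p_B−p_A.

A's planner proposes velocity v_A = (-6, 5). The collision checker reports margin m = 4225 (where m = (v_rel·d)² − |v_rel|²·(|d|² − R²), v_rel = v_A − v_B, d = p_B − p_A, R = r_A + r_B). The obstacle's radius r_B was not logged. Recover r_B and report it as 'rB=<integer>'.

m = 4225
d = (-8, 12);  v_rel = (-13, 0),  |v_rel|² = 169
v_rel×d = (-13)·(12) − (0)·(-8) = -156
since m = R²·169 − (-156)²:  R² = (24336 + 4225) / 169 = 169
R = √169 = 13  ⇒  r_B = 13 − 5 = 8

rB=8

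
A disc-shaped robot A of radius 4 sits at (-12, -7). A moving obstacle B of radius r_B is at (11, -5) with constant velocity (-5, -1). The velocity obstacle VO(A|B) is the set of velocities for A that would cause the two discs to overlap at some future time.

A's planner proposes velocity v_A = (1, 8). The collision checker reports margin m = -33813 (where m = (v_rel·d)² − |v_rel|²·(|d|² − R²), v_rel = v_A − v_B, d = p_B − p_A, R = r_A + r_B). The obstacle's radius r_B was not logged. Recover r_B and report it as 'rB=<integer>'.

m = -33813
d = (23, 2);  v_rel = (6, 9),  |v_rel|² = 117
v_rel×d = (6)·(2) − (9)·(23) = -195
since m = R²·117 − (-195)²:  R² = (38025 + -33813) / 117 = 36
R = √36 = 6  ⇒  r_B = 6 − 4 = 2

rB=2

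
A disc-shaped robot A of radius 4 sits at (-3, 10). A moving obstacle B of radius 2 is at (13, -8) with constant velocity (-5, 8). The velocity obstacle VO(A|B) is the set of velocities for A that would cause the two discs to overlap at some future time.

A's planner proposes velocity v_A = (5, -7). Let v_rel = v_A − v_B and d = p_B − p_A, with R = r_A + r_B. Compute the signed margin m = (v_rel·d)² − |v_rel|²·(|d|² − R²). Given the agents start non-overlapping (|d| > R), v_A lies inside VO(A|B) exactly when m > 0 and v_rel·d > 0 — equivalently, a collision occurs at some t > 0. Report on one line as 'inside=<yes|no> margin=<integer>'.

d = (16, -18),  |d|² = 580;  R = 4+2 = 6,  c = 580−6² = 544
v_rel = (10, -15),  |v_rel|² = 325;  v_rel·d = (10)·(16) + (-15)·(-18) = 430
325·t² − 860·t + 544 = 0  ⇒  m = 430² − 325·544 = 8100
m = 8100 > 0,  v_rel·d = 430 > 0  ⇒  inside

inside=yes margin=8100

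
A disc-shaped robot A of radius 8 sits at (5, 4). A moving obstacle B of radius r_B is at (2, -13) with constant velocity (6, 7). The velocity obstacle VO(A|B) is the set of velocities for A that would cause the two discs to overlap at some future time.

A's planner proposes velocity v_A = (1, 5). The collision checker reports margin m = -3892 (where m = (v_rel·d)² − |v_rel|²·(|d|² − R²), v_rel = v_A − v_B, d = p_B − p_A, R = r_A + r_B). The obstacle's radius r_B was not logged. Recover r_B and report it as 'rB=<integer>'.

m = -3892
d = (-3, -17);  v_rel = (-5, -2),  |v_rel|² = 29
v_rel×d = (-5)·(-17) − (-2)·(-3) = 79
since m = R²·29 − 79²:  R² = (6241 + -3892) / 29 = 81
R = √81 = 9  ⇒  r_B = 9 − 8 = 1

rB=1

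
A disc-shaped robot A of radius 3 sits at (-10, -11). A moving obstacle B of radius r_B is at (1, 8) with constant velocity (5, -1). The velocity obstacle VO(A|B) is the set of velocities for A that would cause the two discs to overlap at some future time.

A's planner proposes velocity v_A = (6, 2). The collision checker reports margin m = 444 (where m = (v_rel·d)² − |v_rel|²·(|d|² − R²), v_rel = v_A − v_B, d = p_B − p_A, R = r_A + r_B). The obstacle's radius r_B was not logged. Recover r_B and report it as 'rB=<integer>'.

m = 444
d = (11, 19);  v_rel = (1, 3),  |v_rel|² = 10
v_rel×d = (1)·(19) − (3)·(11) = -14
since m = R²·10 − (-14)²:  R² = (196 + 444) / 10 = 64
R = √64 = 8  ⇒  r_B = 8 − 3 = 5

rB=5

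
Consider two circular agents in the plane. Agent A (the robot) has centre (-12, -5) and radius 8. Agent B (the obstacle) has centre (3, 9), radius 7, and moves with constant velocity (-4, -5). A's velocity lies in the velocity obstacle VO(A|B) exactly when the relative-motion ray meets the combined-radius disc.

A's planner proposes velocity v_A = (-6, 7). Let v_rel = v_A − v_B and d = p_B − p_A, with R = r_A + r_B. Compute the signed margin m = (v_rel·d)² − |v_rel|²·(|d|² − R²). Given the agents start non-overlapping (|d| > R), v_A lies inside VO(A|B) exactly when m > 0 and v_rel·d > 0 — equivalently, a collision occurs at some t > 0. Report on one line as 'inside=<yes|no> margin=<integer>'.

d = (15, 14),  |d|² = 421;  R = 8+7 = 15,  c = 421−15² = 196
v_rel = (-2, 12),  |v_rel|² = 148;  v_rel·d = (-2)·(15) + (12)·(14) = 138
148·t² − 276·t + 196 = 0  ⇒  m = 138² − 148·196 = -9964
m = -9964 < 0,  v_rel·d = 138 > 0  ⇒  outside

inside=no margin=-9964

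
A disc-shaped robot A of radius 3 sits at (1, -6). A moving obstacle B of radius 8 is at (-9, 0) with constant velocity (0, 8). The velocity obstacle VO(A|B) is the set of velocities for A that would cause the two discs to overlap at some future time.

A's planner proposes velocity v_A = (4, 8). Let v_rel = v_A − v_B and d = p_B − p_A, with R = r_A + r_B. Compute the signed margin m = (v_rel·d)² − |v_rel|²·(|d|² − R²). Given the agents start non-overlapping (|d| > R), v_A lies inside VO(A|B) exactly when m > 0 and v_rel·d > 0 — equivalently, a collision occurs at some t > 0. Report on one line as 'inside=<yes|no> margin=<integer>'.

d = (-10, 6),  |d|² = 136;  R = 3+8 = 11,  c = 136−11² = 15
v_rel = (4, 0),  |v_rel|² = 16;  v_rel·d = (4)·(-10) + (0)·(6) = -40
16·t² + 80·t + 15 = 0  ⇒  m = (-40)² − 16·15 = 1360
m = 1360 > 0,  v_rel·d = -40 < 0  ⇒  outside

inside=no margin=1360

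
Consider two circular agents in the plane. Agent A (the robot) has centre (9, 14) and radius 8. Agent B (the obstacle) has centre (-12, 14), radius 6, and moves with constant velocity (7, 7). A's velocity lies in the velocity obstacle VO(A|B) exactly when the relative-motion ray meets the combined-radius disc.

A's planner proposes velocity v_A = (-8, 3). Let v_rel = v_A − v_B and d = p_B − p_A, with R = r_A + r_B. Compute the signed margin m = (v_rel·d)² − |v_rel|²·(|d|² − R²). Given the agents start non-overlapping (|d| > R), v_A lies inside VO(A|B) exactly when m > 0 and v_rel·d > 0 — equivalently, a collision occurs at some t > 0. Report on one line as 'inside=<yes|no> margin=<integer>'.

d = (-21, 0),  |d|² = 441;  R = 8+6 = 14,  c = 441−14² = 245
v_rel = (-15, -4),  |v_rel|² = 241;  v_rel·d = (-15)·(-21) + (-4)·(0) = 315
241·t² − 630·t + 245 = 0  ⇒  m = 315² − 241·245 = 40180
m = 40180 > 0,  v_rel·d = 315 > 0  ⇒  inside

inside=yes margin=40180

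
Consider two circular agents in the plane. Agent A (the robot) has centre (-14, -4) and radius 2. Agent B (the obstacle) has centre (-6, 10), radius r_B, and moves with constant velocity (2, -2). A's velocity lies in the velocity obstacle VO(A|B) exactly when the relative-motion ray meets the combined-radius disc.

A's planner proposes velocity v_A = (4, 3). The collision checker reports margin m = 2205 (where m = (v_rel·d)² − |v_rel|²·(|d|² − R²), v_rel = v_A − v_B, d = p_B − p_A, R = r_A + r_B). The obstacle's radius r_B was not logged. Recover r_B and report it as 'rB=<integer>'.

m = 2205
d = (8, 14);  v_rel = (2, 5),  |v_rel|² = 29
v_rel×d = (2)·(14) − (5)·(8) = -12
since m = R²·29 − (-12)²:  R² = (144 + 2205) / 29 = 81
R = √81 = 9  ⇒  r_B = 9 − 2 = 7

rB=7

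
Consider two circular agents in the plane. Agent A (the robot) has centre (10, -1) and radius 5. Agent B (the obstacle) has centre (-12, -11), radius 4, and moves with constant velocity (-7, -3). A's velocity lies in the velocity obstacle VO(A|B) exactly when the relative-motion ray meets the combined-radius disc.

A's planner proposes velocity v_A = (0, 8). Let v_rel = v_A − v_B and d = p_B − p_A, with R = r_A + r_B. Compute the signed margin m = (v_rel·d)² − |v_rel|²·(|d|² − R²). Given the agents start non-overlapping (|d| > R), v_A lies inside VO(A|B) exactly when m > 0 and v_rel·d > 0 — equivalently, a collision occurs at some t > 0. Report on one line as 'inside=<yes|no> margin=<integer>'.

d = (-22, -10),  |d|² = 584;  R = 5+4 = 9,  c = 584−9² = 503
v_rel = (7, 11),  |v_rel|² = 170;  v_rel·d = (7)·(-22) + (11)·(-10) = -264
170·t² + 528·t + 503 = 0  ⇒  m = (-264)² − 170·503 = -15814
m = -15814 < 0,  v_rel·d = -264 < 0  ⇒  outside

inside=no margin=-15814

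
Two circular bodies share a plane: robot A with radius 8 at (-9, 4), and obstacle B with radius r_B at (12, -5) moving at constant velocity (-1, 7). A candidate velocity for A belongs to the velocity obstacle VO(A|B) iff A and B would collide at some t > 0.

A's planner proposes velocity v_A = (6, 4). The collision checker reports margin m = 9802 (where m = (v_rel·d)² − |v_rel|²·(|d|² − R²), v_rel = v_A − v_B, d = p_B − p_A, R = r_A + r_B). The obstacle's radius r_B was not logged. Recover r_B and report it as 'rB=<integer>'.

m = 9802
d = (21, -9);  v_rel = (7, -3),  |v_rel|² = 58
v_rel×d = (7)·(-9) − (-3)·(21) = 0
since m = R²·58 − 0²:  R² = (0 + 9802) / 58 = 169
R = √169 = 13  ⇒  r_B = 13 − 8 = 5

rB=5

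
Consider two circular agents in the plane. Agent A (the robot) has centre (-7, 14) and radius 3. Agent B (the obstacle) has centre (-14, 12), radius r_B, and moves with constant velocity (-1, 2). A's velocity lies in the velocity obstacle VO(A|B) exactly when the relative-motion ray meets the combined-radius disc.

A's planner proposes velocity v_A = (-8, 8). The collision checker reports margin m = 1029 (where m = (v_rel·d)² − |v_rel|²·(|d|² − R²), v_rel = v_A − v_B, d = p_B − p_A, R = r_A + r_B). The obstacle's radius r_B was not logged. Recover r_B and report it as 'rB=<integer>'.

m = 1029
d = (-7, -2);  v_rel = (-7, 6),  |v_rel|² = 85
v_rel×d = (-7)·(-2) − (6)·(-7) = 56
since m = R²·85 − 56²:  R² = (3136 + 1029) / 85 = 49
R = √49 = 7  ⇒  r_B = 7 − 3 = 4

rB=4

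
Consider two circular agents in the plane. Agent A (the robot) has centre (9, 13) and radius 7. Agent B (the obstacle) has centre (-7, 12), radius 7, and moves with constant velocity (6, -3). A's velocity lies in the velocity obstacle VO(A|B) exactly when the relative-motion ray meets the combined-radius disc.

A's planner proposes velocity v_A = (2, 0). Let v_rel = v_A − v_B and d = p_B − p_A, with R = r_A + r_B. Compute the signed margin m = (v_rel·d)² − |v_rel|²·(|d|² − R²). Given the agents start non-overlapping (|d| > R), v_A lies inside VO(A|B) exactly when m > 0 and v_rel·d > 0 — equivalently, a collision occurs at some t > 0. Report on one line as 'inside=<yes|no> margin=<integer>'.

d = (-16, -1),  |d|² = 257;  R = 7+7 = 14,  c = 257−14² = 61
v_rel = (-4, 3),  |v_rel|² = 25;  v_rel·d = (-4)·(-16) + (3)·(-1) = 61
25·t² − 122·t + 61 = 0  ⇒  m = 61² − 25·61 = 2196
m = 2196 > 0,  v_rel·d = 61 > 0  ⇒  inside

inside=yes margin=2196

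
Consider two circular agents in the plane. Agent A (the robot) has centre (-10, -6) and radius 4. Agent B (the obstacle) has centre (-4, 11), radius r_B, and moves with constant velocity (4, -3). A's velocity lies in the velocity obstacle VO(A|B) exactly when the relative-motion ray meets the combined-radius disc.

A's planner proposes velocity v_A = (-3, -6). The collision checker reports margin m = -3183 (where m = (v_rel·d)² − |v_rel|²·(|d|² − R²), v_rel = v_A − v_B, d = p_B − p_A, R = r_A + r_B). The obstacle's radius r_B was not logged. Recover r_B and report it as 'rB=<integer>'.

m = -3183
d = (6, 17);  v_rel = (-7, -3),  |v_rel|² = 58
v_rel×d = (-7)·(17) − (-3)·(6) = -101
since m = R²·58 − (-101)²:  R² = (10201 + -3183) / 58 = 121
R = √121 = 11  ⇒  r_B = 11 − 4 = 7

rB=7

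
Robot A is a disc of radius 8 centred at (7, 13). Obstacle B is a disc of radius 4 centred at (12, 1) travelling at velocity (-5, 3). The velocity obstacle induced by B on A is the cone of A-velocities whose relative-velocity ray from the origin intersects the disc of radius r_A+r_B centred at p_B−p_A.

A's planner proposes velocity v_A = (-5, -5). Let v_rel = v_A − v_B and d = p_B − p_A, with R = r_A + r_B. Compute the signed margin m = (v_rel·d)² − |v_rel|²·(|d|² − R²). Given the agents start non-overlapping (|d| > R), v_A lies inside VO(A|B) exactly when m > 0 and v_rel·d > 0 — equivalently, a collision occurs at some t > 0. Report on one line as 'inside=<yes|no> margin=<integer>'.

d = (5, -12),  |d|² = 169;  R = 8+4 = 12,  c = 169−12² = 25
v_rel = (0, -8),  |v_rel|² = 64;  v_rel·d = (0)·(5) + (-8)·(-12) = 96
64·t² − 192·t + 25 = 0  ⇒  m = 96² − 64·25 = 7616
m = 7616 > 0,  v_rel·d = 96 > 0  ⇒  inside

inside=yes margin=7616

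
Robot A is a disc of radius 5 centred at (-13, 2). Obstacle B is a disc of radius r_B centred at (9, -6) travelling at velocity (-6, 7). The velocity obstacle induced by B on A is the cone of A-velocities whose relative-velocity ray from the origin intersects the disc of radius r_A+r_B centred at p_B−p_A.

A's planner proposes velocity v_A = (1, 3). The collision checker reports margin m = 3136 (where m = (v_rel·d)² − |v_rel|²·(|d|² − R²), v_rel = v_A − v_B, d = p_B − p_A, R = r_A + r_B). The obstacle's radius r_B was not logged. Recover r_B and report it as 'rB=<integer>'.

m = 3136
d = (22, -8);  v_rel = (7, -4),  |v_rel|² = 65
v_rel×d = (7)·(-8) − (-4)·(22) = 32
since m = R²·65 − 32²:  R² = (1024 + 3136) / 65 = 64
R = √64 = 8  ⇒  r_B = 8 − 5 = 3

rB=3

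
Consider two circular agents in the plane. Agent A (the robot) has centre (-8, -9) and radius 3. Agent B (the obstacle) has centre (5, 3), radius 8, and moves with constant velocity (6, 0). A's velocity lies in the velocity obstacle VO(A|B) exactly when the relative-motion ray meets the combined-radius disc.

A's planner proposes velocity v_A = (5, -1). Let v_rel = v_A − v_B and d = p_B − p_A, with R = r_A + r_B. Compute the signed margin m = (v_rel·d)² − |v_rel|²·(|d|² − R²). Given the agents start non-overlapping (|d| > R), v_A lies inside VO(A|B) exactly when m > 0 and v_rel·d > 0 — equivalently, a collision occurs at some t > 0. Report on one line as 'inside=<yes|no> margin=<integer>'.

d = (13, 12),  |d|² = 313;  R = 3+8 = 11,  c = 313−11² = 192
v_rel = (-1, -1),  |v_rel|² = 2;  v_rel·d = (-1)·(13) + (-1)·(12) = -25
2·t² + 50·t + 192 = 0  ⇒  m = (-25)² − 2·192 = 241
m = 241 > 0,  v_rel·d = -25 < 0  ⇒  outside

inside=no margin=241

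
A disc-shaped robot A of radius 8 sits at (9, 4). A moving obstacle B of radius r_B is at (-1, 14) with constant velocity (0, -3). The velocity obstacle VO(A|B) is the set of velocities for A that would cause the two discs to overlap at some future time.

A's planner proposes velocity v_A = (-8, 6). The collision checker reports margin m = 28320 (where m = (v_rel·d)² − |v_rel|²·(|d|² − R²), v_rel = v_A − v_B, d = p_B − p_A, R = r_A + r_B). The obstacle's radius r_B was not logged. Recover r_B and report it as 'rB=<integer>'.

m = 28320
d = (-10, 10);  v_rel = (-8, 9),  |v_rel|² = 145
v_rel×d = (-8)·(10) − (9)·(-10) = 10
since m = R²·145 − 10²:  R² = (100 + 28320) / 145 = 196
R = √196 = 14  ⇒  r_B = 14 − 8 = 6

rB=6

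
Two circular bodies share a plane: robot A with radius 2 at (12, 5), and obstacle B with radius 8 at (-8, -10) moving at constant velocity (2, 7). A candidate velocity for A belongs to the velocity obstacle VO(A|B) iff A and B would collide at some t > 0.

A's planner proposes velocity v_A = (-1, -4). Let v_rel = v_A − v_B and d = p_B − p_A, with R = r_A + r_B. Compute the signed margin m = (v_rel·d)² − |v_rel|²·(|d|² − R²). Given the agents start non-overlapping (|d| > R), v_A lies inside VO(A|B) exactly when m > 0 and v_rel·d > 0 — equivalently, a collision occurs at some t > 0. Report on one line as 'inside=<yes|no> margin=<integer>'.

d = (-20, -15),  |d|² = 625;  R = 2+8 = 10,  c = 625−10² = 525
v_rel = (-3, -11),  |v_rel|² = 130;  v_rel·d = (-3)·(-20) + (-11)·(-15) = 225
130·t² − 450·t + 525 = 0  ⇒  m = 225² − 130·525 = -17625
m = -17625 < 0,  v_rel·d = 225 > 0  ⇒  outside

inside=no margin=-17625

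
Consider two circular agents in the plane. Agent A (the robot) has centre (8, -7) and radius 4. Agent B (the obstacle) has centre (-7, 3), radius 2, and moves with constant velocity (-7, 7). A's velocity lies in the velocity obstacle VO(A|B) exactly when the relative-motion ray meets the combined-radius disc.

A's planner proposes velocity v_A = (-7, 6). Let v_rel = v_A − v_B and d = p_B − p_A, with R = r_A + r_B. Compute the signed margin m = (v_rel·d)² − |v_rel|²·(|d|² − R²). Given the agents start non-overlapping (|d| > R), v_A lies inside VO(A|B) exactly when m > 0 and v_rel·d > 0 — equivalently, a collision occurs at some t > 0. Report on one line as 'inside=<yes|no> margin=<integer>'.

d = (-15, 10),  |d|² = 325;  R = 4+2 = 6,  c = 325−6² = 289
v_rel = (0, -1),  |v_rel|² = 1;  v_rel·d = (0)·(-15) + (-1)·(10) = -10
1·t² + 20·t + 289 = 0  ⇒  m = (-10)² − 1·289 = -189
m = -189 < 0,  v_rel·d = -10 < 0  ⇒  outside

inside=no margin=-189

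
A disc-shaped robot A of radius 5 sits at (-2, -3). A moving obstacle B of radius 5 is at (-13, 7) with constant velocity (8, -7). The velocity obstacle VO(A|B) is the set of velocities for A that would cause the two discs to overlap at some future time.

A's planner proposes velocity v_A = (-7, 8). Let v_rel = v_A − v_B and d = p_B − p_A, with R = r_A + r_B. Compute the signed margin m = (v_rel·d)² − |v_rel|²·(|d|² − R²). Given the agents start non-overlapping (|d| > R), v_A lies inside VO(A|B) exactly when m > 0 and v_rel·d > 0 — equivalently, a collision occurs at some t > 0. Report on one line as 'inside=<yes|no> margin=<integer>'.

d = (-11, 10),  |d|² = 221;  R = 5+5 = 10,  c = 221−10² = 121
v_rel = (-15, 15),  |v_rel|² = 450;  v_rel·d = (-15)·(-11) + (15)·(10) = 315
450·t² − 630·t + 121 = 0  ⇒  m = 315² − 450·121 = 44775
m = 44775 > 0,  v_rel·d = 315 > 0  ⇒  inside

inside=yes margin=44775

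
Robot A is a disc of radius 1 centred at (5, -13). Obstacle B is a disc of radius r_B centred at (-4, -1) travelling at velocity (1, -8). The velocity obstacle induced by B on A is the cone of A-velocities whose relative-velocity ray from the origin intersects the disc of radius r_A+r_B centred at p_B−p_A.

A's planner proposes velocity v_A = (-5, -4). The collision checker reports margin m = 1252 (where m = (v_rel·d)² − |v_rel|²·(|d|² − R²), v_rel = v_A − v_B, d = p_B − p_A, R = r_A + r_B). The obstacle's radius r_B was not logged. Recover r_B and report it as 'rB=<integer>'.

m = 1252
d = (-9, 12);  v_rel = (-6, 4),  |v_rel|² = 52
v_rel×d = (-6)·(12) − (4)·(-9) = -36
since m = R²·52 − (-36)²:  R² = (1296 + 1252) / 52 = 49
R = √49 = 7  ⇒  r_B = 7 − 1 = 6

rB=6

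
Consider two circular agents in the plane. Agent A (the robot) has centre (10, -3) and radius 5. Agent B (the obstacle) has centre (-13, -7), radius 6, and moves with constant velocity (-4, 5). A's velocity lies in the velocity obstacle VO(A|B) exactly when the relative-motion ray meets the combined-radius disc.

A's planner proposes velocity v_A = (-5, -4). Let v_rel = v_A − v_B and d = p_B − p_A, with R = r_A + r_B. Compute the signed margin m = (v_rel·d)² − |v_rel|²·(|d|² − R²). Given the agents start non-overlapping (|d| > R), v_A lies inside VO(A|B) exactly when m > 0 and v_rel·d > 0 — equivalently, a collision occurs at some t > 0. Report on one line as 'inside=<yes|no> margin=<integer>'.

d = (-23, -4),  |d|² = 545;  R = 5+6 = 11,  c = 545−11² = 424
v_rel = (-1, -9),  |v_rel|² = 82;  v_rel·d = (-1)·(-23) + (-9)·(-4) = 59
82·t² − 118·t + 424 = 0  ⇒  m = 59² − 82·424 = -31287
m = -31287 < 0,  v_rel·d = 59 > 0  ⇒  outside

inside=no margin=-31287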